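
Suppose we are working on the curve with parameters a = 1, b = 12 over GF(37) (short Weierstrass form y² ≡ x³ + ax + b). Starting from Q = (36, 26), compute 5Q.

(17, 24)

Double-and-add on 5 = (101)₂. Start with Q = (36, 26) for the leading 1-bit.
double: tangent at (36, 26): λ = (3·36² + 1)/(2·26) ≡ 4/15. 15⁻¹ ≡ 5 (mod 37), so λ ≡ 4·5 ≡ 20.
  x = λ² - 36 - 36 = 400 - 72 ≡ 32; y = λ·(36 - 32) - 26 ≡ 17. → (32, 17)
double: tangent at (32, 17): λ = (3·32² + 1)/(2·17) ≡ 2/34. 34⁻¹ ≡ 12 (mod 37) since 34·12 = 408 ≡ 1, so λ ≡ 2·12 ≡ 24.
  x = λ² - 32 - 32 = 576 - 64 ≡ 31; y = λ·(32 - 31) - 17 ≡ 7. → (31, 7)
add Q: (31, 7) + (36, 26). λ = (26 - 7)/(36 - 31) ≡ 19/5 mod 37. 5⁻¹ ≡ 15 (mod 37) since 5·15 = 75 ≡ 1, so λ ≡ 26.
  x = λ² - 31 - 36 = 676 - 67 ≡ 17; y = λ·(31 - 17) - 7 ≡ 24. → (17, 24)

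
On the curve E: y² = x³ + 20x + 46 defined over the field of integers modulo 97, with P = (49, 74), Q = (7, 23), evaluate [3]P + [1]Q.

First 3P:
Repeated addition: build up to 3P.
2P: tangent at (49, 74): λ = (3·49² + 20)/(2·74) ≡ 45/51. 51⁻¹ ≡ 78 (mod 97), so λ ≡ 45·78 ≡ 18.
  x = λ² - 49 - 49 = 324 - 98 ≡ 32; y = λ·(49 - 32) - 74 ≡ 38. → (32, 38)
3P: (32, 38) + (49, 74). λ = (74 - 38)/(49 - 32) ≡ 36/17 mod 97. 17⁻¹ ≡ 40 (mod 97), so λ ≡ 82.
  x = λ² - 32 - 49 = 6724 - 81 ≡ 47; y = λ·(32 - 47) - 38 ≡ 90. → (47, 90)
3P = (47, 90).
Finally 3P + Q:
(47, 90) + (7, 23). λ = (23 - 90)/(7 - 47) ≡ 30/57 mod 97. 57⁻¹ ≡ 80 (mod 97) since 57·80 = 4560 ≡ 1, so λ ≡ 72.
  x = λ² - 47 - 7 = 5184 - 54 ≡ 86; y = λ·(47 - 86) - 90 ≡ 12. → (86, 12)

(86, 12)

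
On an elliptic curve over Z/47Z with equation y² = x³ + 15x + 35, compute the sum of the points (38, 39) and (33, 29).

(27, 30)

(38, 39) + (33, 29). λ = (29 - 39)/(33 - 38) ≡ 37/42 mod 47. 42⁻¹ ≡ 28 (mod 47) since 42·28 = 1176 ≡ 1, so λ ≡ 2.
  x = λ² - 38 - 33 = 4 - 71 ≡ 27; y = λ·(38 - 27) - 39 ≡ 30. → (27, 30)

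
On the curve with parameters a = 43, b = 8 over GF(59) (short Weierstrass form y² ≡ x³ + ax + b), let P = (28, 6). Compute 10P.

(10, 50)

Double-and-add on 10 = (1010)₂. Start with P = (28, 6) for the leading 1-bit.
double: tangent at (28, 6): λ = (3·28² + 43)/(2·6) ≡ 35/12. 12⁻¹ ≡ 5 (mod 59), so λ ≡ 35·5 ≡ 57.
  x = λ² - 28 - 28 = 3249 - 56 ≡ 7; y = λ·(28 - 7) - 6 ≡ 11. → (7, 11)
double: tangent at (7, 11): λ = (3·7² + 43)/(2·11) ≡ 13/22. 22⁻¹ ≡ 51 (mod 59) since 22·51 = 1122 ≡ 1, so λ ≡ 13·51 ≡ 14.
  x = λ² - 7 - 7 = 196 - 14 ≡ 5; y = λ·(7 - 5) - 11 ≡ 17. → (5, 17)
add P: (5, 17) + (28, 6). λ = (6 - 17)/(28 - 5) ≡ 48/23 mod 59. 23⁻¹ ≡ 18 (mod 59), so λ ≡ 38.
  x = λ² - 5 - 28 = 1444 - 33 ≡ 54; y = λ·(5 - 54) - 17 ≡ 9. → (54, 9)
double: tangent at (54, 9): λ = (3·54² + 43)/(2·9) ≡ 0/18. 18⁻¹ ≡ 23 (mod 59), so λ ≡ 0·23 ≡ 0.
  x = λ² - 54 - 54 = 0 - 108 ≡ 10; y = λ·(54 - 10) - 9 ≡ 50. → (10, 50)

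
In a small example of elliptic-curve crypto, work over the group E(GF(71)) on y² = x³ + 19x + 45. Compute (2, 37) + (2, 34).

The two points share x = 2 and their y-coordinates satisfy 37 + 34 ≡ 0 (mod 71), so they are inverses. Their sum is the point at infinity.

O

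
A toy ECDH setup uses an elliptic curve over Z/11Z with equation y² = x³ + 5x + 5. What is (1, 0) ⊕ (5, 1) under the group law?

(1, 0) + (5, 1). λ = (1 - 0)/(5 - 1) ≡ 1/4 mod 11. 4⁻¹ ≡ 3 (mod 11) since 4·3 = 12 ≡ 1, so λ ≡ 3.
  x = λ² - 1 - 5 = 9 - 6 ≡ 3; y = λ·(1 - 3) - 0 ≡ 5. → (3, 5)

(3, 5)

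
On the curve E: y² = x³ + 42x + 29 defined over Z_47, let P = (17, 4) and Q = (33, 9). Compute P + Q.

(17, 4) + (33, 9). λ = (9 - 4)/(33 - 17) ≡ 5/16 mod 47. 16⁻¹ ≡ 3 (mod 47), so λ ≡ 15.
  x = λ² - 17 - 33 = 225 - 50 ≡ 34; y = λ·(17 - 34) - 4 ≡ 23. → (34, 23)

(34, 23)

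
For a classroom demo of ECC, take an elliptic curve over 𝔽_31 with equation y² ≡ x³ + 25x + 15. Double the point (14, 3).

tangent at (14, 3): λ = (3·14² + 25)/(2·3) ≡ 24/6. 6⁻¹ ≡ 26 (mod 31) since 6·26 = 156 ≡ 1, so λ ≡ 24·26 ≡ 4.
  x = λ² - 14 - 14 = 16 - 28 ≡ 19; y = λ·(14 - 19) - 3 ≡ 8. → (19, 8)

(19, 8)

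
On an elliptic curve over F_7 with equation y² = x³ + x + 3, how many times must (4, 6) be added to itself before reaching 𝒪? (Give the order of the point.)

2P: tangent at (4, 6): λ = (3·4² + 1)/(2·6) ≡ 0/5. 5⁻¹ ≡ 3 (mod 7), so λ ≡ 0·3 ≡ 0.
  x = λ² - 4 - 4 = 0 - 8 ≡ 6; y = λ·(4 - 6) - 6 ≡ 1. → (6, 1)
3P: (6, 1) + (4, 6). λ = (6 - 1)/(4 - 6) ≡ 5/5 mod 7. 5⁻¹ ≡ 3 (mod 7), so λ ≡ 1.
  x = λ² - 6 - 4 = 1 - 10 ≡ 5; y = λ·(6 - 5) - 1 ≡ 0. → (5, 0)
4P: (5, 0) + (4, 6). λ = (6 - 0)/(4 - 5) ≡ 6/6 mod 7. 6⁻¹ ≡ 6 (mod 7) since 6·6 = 36 ≡ 1, so λ ≡ 1.
  x = λ² - 5 - 4 = 1 - 9 ≡ 6; y = λ·(5 - 6) - 0 ≡ 6. → (6, 6)
5P: (6, 6) + (4, 6). λ = (6 - 6)/(4 - 6) ≡ 0/5 mod 7. 5⁻¹ ≡ 3 (mod 7), so λ ≡ 0.
  x = λ² - 6 - 4 = 0 - 10 ≡ 4; y = λ·(6 - 4) - 6 ≡ 1. → (4, 1)
6P: (4, 1) + (4, 6): same x and y₁ ≡ -y₂, so the sum is 𝒪.
6P = 𝒪, so the order is 6.

6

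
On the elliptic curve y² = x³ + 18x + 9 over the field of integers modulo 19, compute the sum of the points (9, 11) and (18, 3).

(1, 3)

(9, 11) + (18, 3). λ = (3 - 11)/(18 - 9) ≡ 11/9 mod 19. 9⁻¹ ≡ 17 (mod 19), so λ ≡ 16.
  x = λ² - 9 - 18 = 256 - 27 ≡ 1; y = λ·(9 - 1) - 11 ≡ 3. → (1, 3)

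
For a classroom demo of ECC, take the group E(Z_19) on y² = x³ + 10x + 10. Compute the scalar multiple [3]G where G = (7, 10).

Repeated addition: build up to 3G.
2G: tangent at (7, 10): λ = (3·7² + 10)/(2·10) ≡ 5/1. 1⁻¹ ≡ 1 (mod 19), so λ ≡ 5·1 ≡ 5.
  x = λ² - 7 - 7 = 25 - 14 ≡ 11; y = λ·(7 - 11) - 10 ≡ 8. → (11, 8)
3G: (11, 8) + (7, 10). λ = (10 - 8)/(7 - 11) ≡ 2/15 mod 19. 15⁻¹ ≡ 14 (mod 19) since 15·14 = 210 ≡ 1, so λ ≡ 9.
  x = λ² - 11 - 7 = 81 - 18 ≡ 6; y = λ·(11 - 6) - 8 ≡ 18. → (6, 18)

(6, 18)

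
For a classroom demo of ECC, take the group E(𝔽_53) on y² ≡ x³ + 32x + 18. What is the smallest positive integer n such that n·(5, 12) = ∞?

3

2P: tangent at (5, 12): λ = (3·5² + 32)/(2·12) ≡ 1/24. 24⁻¹ ≡ 42 (mod 53) since 24·42 = 1008 ≡ 1, so λ ≡ 1·42 ≡ 42.
  x = λ² - 5 - 5 = 1764 - 10 ≡ 5; y = λ·(5 - 5) - 12 ≡ 41. → (5, 41)
3P: (5, 41) + (5, 12): same x and y₁ ≡ -y₂, so the sum is ∞.
3P = ∞, so the order is 3.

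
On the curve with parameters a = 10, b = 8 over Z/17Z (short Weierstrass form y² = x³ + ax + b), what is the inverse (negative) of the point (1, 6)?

-(1, 6) = (1, -6 mod 17) = (1, 11).

(1, 11)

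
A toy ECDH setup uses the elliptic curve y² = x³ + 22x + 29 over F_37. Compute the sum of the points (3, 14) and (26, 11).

(3, 14) + (26, 11). λ = (11 - 14)/(26 - 3) ≡ 34/23 mod 37. 23⁻¹ ≡ 29 (mod 37), so λ ≡ 24.
  x = λ² - 3 - 26 = 576 - 29 ≡ 29; y = λ·(3 - 29) - 14 ≡ 28. → (29, 28)

(29, 28)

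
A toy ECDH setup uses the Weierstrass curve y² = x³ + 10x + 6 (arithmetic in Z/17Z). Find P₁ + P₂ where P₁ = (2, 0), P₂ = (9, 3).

(2, 0) + (9, 3). λ = (3 - 0)/(9 - 2) ≡ 3/7 mod 17. 7⁻¹ ≡ 5 (mod 17), so λ ≡ 15.
  x = λ² - 2 - 9 = 225 - 11 ≡ 10; y = λ·(2 - 10) - 0 ≡ 16. → (10, 16)

(10, 16)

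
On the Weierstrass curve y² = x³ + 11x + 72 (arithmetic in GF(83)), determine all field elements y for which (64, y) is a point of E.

x³ + 11x + 72 = 262920 ≡ 59 (mod 83).
Square roots of 59 mod 83: 15 and 68 (since 15² = 225 ≡ 59).

15, 68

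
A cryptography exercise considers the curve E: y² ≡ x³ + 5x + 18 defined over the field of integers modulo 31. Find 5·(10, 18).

(25, 19)

Write G = (10, 18).
Double-and-add on 5 = (101)₂. Start with G = (10, 18) for the leading 1-bit.
double: tangent at (10, 18): λ = (3·10² + 5)/(2·18) ≡ 26/5. 5⁻¹ ≡ 25 (mod 31), so λ ≡ 26·25 ≡ 30.
  x = λ² - 10 - 10 = 900 - 20 ≡ 12; y = λ·(10 - 12) - 18 ≡ 15. → (12, 15)
double: tangent at (12, 15): λ = (3·12² + 5)/(2·15) ≡ 3/30. 30⁻¹ ≡ 30 (mod 31) since 30·30 = 900 ≡ 1, so λ ≡ 3·30 ≡ 28.
  x = λ² - 12 - 12 = 784 - 24 ≡ 16; y = λ·(12 - 16) - 15 ≡ 28. → (16, 28)
add G: (16, 28) + (10, 18). λ = (18 - 28)/(10 - 16) ≡ 21/25 mod 31. 25⁻¹ ≡ 5 (mod 31), so λ ≡ 12.
  x = λ² - 16 - 10 = 144 - 26 ≡ 25; y = λ·(16 - 25) - 28 ≡ 19. → (25, 19)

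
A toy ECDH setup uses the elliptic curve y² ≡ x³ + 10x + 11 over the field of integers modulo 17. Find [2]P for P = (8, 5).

tangent at (8, 5): λ = (3·8² + 10)/(2·5) ≡ 15/10. 10⁻¹ ≡ 12 (mod 17), so λ ≡ 15·12 ≡ 10.
  x = λ² - 8 - 8 = 100 - 16 ≡ 16; y = λ·(8 - 16) - 5 ≡ 0. → (16, 0)

(16, 0)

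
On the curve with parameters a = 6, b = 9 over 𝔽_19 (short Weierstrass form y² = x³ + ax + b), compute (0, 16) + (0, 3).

O

The two points share x = 0 and their y-coordinates satisfy 16 + 3 ≡ 0 (mod 19), so they are inverses. Their sum is ∞.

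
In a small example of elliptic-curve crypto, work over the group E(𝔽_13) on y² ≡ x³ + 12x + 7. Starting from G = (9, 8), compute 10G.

Double-and-add on 10 = (1010)₂. Start with G = (9, 8) for the leading 1-bit.
double: tangent at (9, 8): λ = (3·9² + 12)/(2·8) ≡ 8/3. 3⁻¹ ≡ 9 (mod 13) since 3·9 = 27 ≡ 1, so λ ≡ 8·9 ≡ 7.
  x = λ² - 9 - 9 = 49 - 18 ≡ 5; y = λ·(9 - 5) - 8 ≡ 7. → (5, 7)
double: tangent at (5, 7): λ = (3·5² + 12)/(2·7) ≡ 9/1. 1⁻¹ ≡ 1 (mod 13) since 1·1 = 1 ≡ 1, so λ ≡ 9·1 ≡ 9.
  x = λ² - 5 - 5 = 81 - 10 ≡ 6; y = λ·(5 - 6) - 7 ≡ 10. → (6, 10)
add G: (6, 10) + (9, 8). λ = (8 - 10)/(9 - 6) ≡ 11/3 mod 13. 3⁻¹ ≡ 9 (mod 13), so λ ≡ 8.
  x = λ² - 6 - 9 = 64 - 15 ≡ 10; y = λ·(6 - 10) - 10 ≡ 10. → (10, 10)
double: tangent at (10, 10): λ = (3·10² + 12)/(2·10) ≡ 0/7. 7⁻¹ ≡ 2 (mod 13), so λ ≡ 0·2 ≡ 0.
  x = λ² - 10 - 10 = 0 - 20 ≡ 6; y = λ·(10 - 6) - 10 ≡ 3. → (6, 3)

(6, 3)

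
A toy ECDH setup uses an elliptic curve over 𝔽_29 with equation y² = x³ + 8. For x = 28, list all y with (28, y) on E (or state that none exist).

x³ + 0x + 8 = 21960 ≡ 7 (mod 29).
Square roots of 7 mod 29: 6 and 23 (since 6² = 36 ≡ 7).

6, 23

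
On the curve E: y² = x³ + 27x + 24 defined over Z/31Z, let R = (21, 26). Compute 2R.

(17, 23)

tangent at (21, 26): λ = (3·21² + 27)/(2·26) ≡ 17/21. 21⁻¹ ≡ 3 (mod 31), so λ ≡ 17·3 ≡ 20.
  x = λ² - 21 - 21 = 400 - 42 ≡ 17; y = λ·(21 - 17) - 26 ≡ 23. → (17, 23)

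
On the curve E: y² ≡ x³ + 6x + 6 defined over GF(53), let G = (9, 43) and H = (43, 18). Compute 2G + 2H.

First 2G:
Repeated addition: build up to 2G.
2G: tangent at (9, 43): λ = (3·9² + 6)/(2·43) ≡ 37/33. 33⁻¹ ≡ 45 (mod 53), so λ ≡ 37·45 ≡ 22.
  x = λ² - 9 - 9 = 484 - 18 ≡ 42; y = λ·(9 - 42) - 43 ≡ 26. → (42, 26)
2G = (42, 26).
Next 2H:
Repeated addition: build up to 2H.
2H: tangent at (43, 18): λ = (3·43² + 6)/(2·18) ≡ 41/36. 36⁻¹ ≡ 28 (mod 53), so λ ≡ 41·28 ≡ 35.
  x = λ² - 43 - 43 = 1225 - 86 ≡ 26; y = λ·(43 - 26) - 18 ≡ 47. → (26, 47)
2H = (26, 47).
Finally 2G + 2H:
(42, 26) + (26, 47). λ = (47 - 26)/(26 - 42) ≡ 21/37 mod 53. 37⁻¹ ≡ 43 (mod 53), so λ ≡ 2.
  x = λ² - 42 - 26 = 4 - 68 ≡ 42; y = λ·(42 - 42) - 26 ≡ 27. → (42, 27)

(42, 27)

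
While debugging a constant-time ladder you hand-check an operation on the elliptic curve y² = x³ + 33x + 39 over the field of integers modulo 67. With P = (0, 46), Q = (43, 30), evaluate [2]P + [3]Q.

First 2P:
Repeated addition: build up to 2P.
2P: tangent at (0, 46): λ = (3·0² + 33)/(2·46) ≡ 33/25. 25⁻¹ ≡ 59 (mod 67) since 25·59 = 1475 ≡ 1, so λ ≡ 33·59 ≡ 4.
  x = λ² - 0 - 0 = 16 - 0 ≡ 16; y = λ·(0 - 16) - 46 ≡ 24. → (16, 24)
2P = (16, 24).
Next 3Q:
Repeated addition: build up to 3Q.
2Q: tangent at (43, 30): λ = (3·43² + 33)/(2·30) ≡ 19/60. 60⁻¹ ≡ 19 (mod 67), so λ ≡ 19·19 ≡ 26.
  x = λ² - 43 - 43 = 676 - 86 ≡ 54; y = λ·(43 - 54) - 30 ≡ 19. → (54, 19)
3Q: (54, 19) + (43, 30). λ = (30 - 19)/(43 - 54) ≡ 11/56 mod 67. 56⁻¹ ≡ 6 (mod 67), so λ ≡ 66.
  x = λ² - 54 - 43 = 4356 - 97 ≡ 38; y = λ·(54 - 38) - 19 ≡ 32. → (38, 32)
3Q = (38, 32).
Finally 2P + 3Q:
(16, 24) + (38, 32). λ = (32 - 24)/(38 - 16) ≡ 8/22 mod 67. 22⁻¹ ≡ 64 (mod 67) since 22·64 = 1408 ≡ 1, so λ ≡ 43.
  x = λ² - 16 - 38 = 1849 - 54 ≡ 53; y = λ·(16 - 53) - 24 ≡ 60. → (53, 60)

(53, 60)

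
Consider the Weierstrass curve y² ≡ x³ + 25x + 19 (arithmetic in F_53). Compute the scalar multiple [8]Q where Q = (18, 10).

(32, 12)

Double-and-add on 8 = (1000)₂. Start with Q = (18, 10) for the leading 1-bit.
double: tangent at (18, 10): λ = (3·18² + 25)/(2·10) ≡ 43/20. 20⁻¹ ≡ 8 (mod 53), so λ ≡ 43·8 ≡ 26.
  x = λ² - 18 - 18 = 676 - 36 ≡ 4; y = λ·(18 - 4) - 10 ≡ 36. → (4, 36)
double: tangent at (4, 36): λ = (3·4² + 25)/(2·36) ≡ 20/19. 19⁻¹ ≡ 14 (mod 53), so λ ≡ 20·14 ≡ 15.
  x = λ² - 4 - 4 = 225 - 8 ≡ 5; y = λ·(4 - 5) - 36 ≡ 2. → (5, 2)
double: tangent at (5, 2): λ = (3·5² + 25)/(2·2) ≡ 47/4. 4⁻¹ ≡ 40 (mod 53), so λ ≡ 47·40 ≡ 25.
  x = λ² - 5 - 5 = 625 - 10 ≡ 32; y = λ·(5 - 32) - 2 ≡ 12. → (32, 12)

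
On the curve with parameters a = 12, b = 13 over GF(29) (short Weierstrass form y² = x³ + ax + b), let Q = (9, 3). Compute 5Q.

Double-and-add on 5 = (101)₂. Start with Q = (9, 3) for the leading 1-bit.
double: tangent at (9, 3): λ = (3·9² + 12)/(2·3) ≡ 23/6. 6⁻¹ ≡ 5 (mod 29), so λ ≡ 23·5 ≡ 28.
  x = λ² - 9 - 9 = 784 - 18 ≡ 12; y = λ·(9 - 12) - 3 ≡ 0. → (12, 0)
double: (12, 0) + (12, 0): same x and y₁ ≡ -y₂, so the sum is ∞.
add Q: ∞ + (9, 3) = (9, 3) (identity).

(9, 3)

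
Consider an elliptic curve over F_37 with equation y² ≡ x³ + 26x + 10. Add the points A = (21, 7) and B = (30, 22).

(21, 7) + (30, 22). λ = (22 - 7)/(30 - 21) ≡ 15/9 mod 37. 9⁻¹ ≡ 33 (mod 37), so λ ≡ 14.
  x = λ² - 21 - 30 = 196 - 51 ≡ 34; y = λ·(21 - 34) - 7 ≡ 33. → (34, 33)

(34, 33)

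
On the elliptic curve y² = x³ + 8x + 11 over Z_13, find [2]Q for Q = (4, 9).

(2, 3)

tangent at (4, 9): λ = (3·4² + 8)/(2·9) ≡ 4/5. 5⁻¹ ≡ 8 (mod 13), so λ ≡ 4·8 ≡ 6.
  x = λ² - 4 - 4 = 36 - 8 ≡ 2; y = λ·(4 - 2) - 9 ≡ 3. → (2, 3)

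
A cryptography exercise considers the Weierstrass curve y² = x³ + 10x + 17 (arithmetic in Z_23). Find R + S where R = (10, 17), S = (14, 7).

(10, 17) + (14, 7). λ = (7 - 17)/(14 - 10) ≡ 13/4 mod 23. 4⁻¹ ≡ 6 (mod 23) since 4·6 = 24 ≡ 1, so λ ≡ 9.
  x = λ² - 10 - 14 = 81 - 24 ≡ 11; y = λ·(10 - 11) - 17 ≡ 20. → (11, 20)

(11, 20)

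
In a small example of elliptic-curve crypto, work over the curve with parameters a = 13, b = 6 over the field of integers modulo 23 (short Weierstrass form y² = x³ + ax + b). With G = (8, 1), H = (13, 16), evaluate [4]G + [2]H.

(7, 16)

First 4G:
Double-and-add on 4 = (100)₂. Start with G = (8, 1) for the leading 1-bit.
double: tangent at (8, 1): λ = (3·8² + 13)/(2·1) ≡ 21/2. 2⁻¹ ≡ 12 (mod 23), so λ ≡ 21·12 ≡ 22.
  x = λ² - 8 - 8 = 484 - 16 ≡ 8; y = λ·(8 - 8) - 1 ≡ 22. → (8, 22)
double: tangent at (8, 22): λ = (3·8² + 13)/(2·22) ≡ 21/21. 21⁻¹ ≡ 11 (mod 23), so λ ≡ 21·11 ≡ 1.
  x = λ² - 8 - 8 = 1 - 16 ≡ 8; y = λ·(8 - 8) - 22 ≡ 1. → (8, 1)
4G = (8, 1).
Next 2H:
Repeated addition: build up to 2H.
2H: tangent at (13, 16): λ = (3·13² + 13)/(2·16) ≡ 14/9. 9⁻¹ ≡ 18 (mod 23) since 9·18 = 162 ≡ 1, so λ ≡ 14·18 ≡ 22.
  x = λ² - 13 - 13 = 484 - 26 ≡ 21; y = λ·(13 - 21) - 16 ≡ 15. → (21, 15)
2H = (21, 15).
Finally 4G + 2H:
(8, 1) + (21, 15). λ = (15 - 1)/(21 - 8) ≡ 14/13 mod 23. 13⁻¹ ≡ 16 (mod 23), so λ ≡ 17.
  x = λ² - 8 - 21 = 289 - 29 ≡ 7; y = λ·(8 - 7) - 1 ≡ 16. → (7, 16)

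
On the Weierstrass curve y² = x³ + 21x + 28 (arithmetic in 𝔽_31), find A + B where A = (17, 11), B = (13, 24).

(29, 28)

(17, 11) + (13, 24). λ = (24 - 11)/(13 - 17) ≡ 13/27 mod 31. 27⁻¹ ≡ 23 (mod 31), so λ ≡ 20.
  x = λ² - 17 - 13 = 400 - 30 ≡ 29; y = λ·(17 - 29) - 11 ≡ 28. → (29, 28)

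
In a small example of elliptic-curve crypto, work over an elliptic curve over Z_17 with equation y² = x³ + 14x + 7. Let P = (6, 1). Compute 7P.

O

Repeated addition: build up to 7P.
2P: tangent at (6, 1): λ = (3·6² + 14)/(2·1) ≡ 3/2. 2⁻¹ ≡ 9 (mod 17) since 2·9 = 18 ≡ 1, so λ ≡ 3·9 ≡ 10.
  x = λ² - 6 - 6 = 100 - 12 ≡ 3; y = λ·(6 - 3) - 1 ≡ 12. → (3, 12)
3P: (3, 12) + (6, 1). λ = (1 - 12)/(6 - 3) ≡ 6/3 mod 17. 3⁻¹ ≡ 6 (mod 17) since 3·6 = 18 ≡ 1, so λ ≡ 2.
  x = λ² - 3 - 6 = 4 - 9 ≡ 12; y = λ·(3 - 12) - 12 ≡ 4. → (12, 4)
4P: (12, 4) + (6, 1). λ = (1 - 4)/(6 - 12) ≡ 14/11 mod 17. 11⁻¹ ≡ 14 (mod 17), so λ ≡ 9.
  x = λ² - 12 - 6 = 81 - 18 ≡ 12; y = λ·(12 - 12) - 4 ≡ 13. → (12, 13)
5P: (12, 13) + (6, 1). λ = (1 - 13)/(6 - 12) ≡ 5/11 mod 17. 11⁻¹ ≡ 14 (mod 17), so λ ≡ 2.
  x = λ² - 12 - 6 = 4 - 18 ≡ 3; y = λ·(12 - 3) - 13 ≡ 5. → (3, 5)
6P: (3, 5) + (6, 1). λ = (1 - 5)/(6 - 3) ≡ 13/3 mod 17. 3⁻¹ ≡ 6 (mod 17), so λ ≡ 10.
  x = λ² - 3 - 6 = 100 - 9 ≡ 6; y = λ·(3 - 6) - 5 ≡ 16. → (6, 16)
7P: (6, 16) + (6, 1): same x and y₁ ≡ -y₂, so the sum is the point at infinity.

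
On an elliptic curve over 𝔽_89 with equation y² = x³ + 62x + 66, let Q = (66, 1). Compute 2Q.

tangent at (66, 1): λ = (3·66² + 62)/(2·1) ≡ 47/2. 2⁻¹ ≡ 45 (mod 89) since 2·45 = 90 ≡ 1, so λ ≡ 47·45 ≡ 68.
  x = λ² - 66 - 66 = 4624 - 132 ≡ 42; y = λ·(66 - 42) - 1 ≡ 29. → (42, 29)

(42, 29)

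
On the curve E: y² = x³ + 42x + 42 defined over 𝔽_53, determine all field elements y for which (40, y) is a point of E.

none

x³ + 42x + 42 = 65722 ≡ 2 (mod 53).
2 is a non-residue mod 53; no y exists.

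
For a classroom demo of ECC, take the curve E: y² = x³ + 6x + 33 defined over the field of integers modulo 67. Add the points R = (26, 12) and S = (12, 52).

(44, 49)

(26, 12) + (12, 52). λ = (52 - 12)/(12 - 26) ≡ 40/53 mod 67. 53⁻¹ ≡ 43 (mod 67), so λ ≡ 45.
  x = λ² - 26 - 12 = 2025 - 38 ≡ 44; y = λ·(26 - 44) - 12 ≡ 49. → (44, 49)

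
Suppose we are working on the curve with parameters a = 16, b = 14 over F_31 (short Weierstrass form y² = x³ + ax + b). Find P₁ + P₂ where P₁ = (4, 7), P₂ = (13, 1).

(11, 8)

(4, 7) + (13, 1). λ = (1 - 7)/(13 - 4) ≡ 25/9 mod 31. 9⁻¹ ≡ 7 (mod 31), so λ ≡ 20.
  x = λ² - 4 - 13 = 400 - 17 ≡ 11; y = λ·(4 - 11) - 7 ≡ 8. → (11, 8)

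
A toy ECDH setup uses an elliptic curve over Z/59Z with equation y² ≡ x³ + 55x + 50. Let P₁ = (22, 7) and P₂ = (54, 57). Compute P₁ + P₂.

(29, 30)

(22, 7) + (54, 57). λ = (57 - 7)/(54 - 22) ≡ 50/32 mod 59. 32⁻¹ ≡ 24 (mod 59) since 32·24 = 768 ≡ 1, so λ ≡ 20.
  x = λ² - 22 - 54 = 400 - 76 ≡ 29; y = λ·(22 - 29) - 7 ≡ 30. → (29, 30)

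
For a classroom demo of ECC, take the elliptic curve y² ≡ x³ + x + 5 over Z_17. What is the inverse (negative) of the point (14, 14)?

(14, 3)

-(14, 14) = (14, -14 mod 17) = (14, 3).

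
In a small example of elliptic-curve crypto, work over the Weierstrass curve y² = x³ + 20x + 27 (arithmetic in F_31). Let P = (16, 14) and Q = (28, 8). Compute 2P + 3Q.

O

First 2P:
Repeated addition: build up to 2P.
2P: tangent at (16, 14): λ = (3·16² + 20)/(2·14) ≡ 13/28. 28⁻¹ ≡ 10 (mod 31), so λ ≡ 13·10 ≡ 6.
  x = λ² - 16 - 16 = 36 - 32 ≡ 4; y = λ·(16 - 4) - 14 ≡ 27. → (4, 27)
2P = (4, 27).
Next 3Q:
Repeated addition: build up to 3Q.
2Q: tangent at (28, 8): λ = (3·28² + 20)/(2·8) ≡ 16/16. 16⁻¹ ≡ 2 (mod 31), so λ ≡ 16·2 ≡ 1.
  x = λ² - 28 - 28 = 1 - 56 ≡ 7; y = λ·(28 - 7) - 8 ≡ 13. → (7, 13)
3Q: (7, 13) + (28, 8). λ = (8 - 13)/(28 - 7) ≡ 26/21 mod 31. 21⁻¹ ≡ 3 (mod 31) since 21·3 = 63 ≡ 1, so λ ≡ 16.
  x = λ² - 7 - 28 = 256 - 35 ≡ 4; y = λ·(7 - 4) - 13 ≡ 4. → (4, 4)
3Q = (4, 4).
Finally 2P + 3Q:
(4, 27) + (4, 4): same x and y₁ ≡ -y₂, so the sum is 𝒪.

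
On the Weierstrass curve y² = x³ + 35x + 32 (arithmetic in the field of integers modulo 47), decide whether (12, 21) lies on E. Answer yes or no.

yes

y² = 21² ≡ 18; x³ + 35x + 32 = 2180 ≡ 18 (mod 47). 18 = 18.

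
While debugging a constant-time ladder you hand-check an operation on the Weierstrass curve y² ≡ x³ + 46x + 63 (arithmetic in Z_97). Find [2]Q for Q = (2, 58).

(69, 54)

tangent at (2, 58): λ = (3·2² + 46)/(2·58) ≡ 58/19. 19⁻¹ ≡ 46 (mod 97), so λ ≡ 58·46 ≡ 49.
  x = λ² - 2 - 2 = 2401 - 4 ≡ 69; y = λ·(2 - 69) - 58 ≡ 54. → (69, 54)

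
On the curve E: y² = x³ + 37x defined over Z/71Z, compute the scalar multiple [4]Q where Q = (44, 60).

(58, 37)

Repeated addition: build up to 4Q.
2Q: tangent at (44, 60): λ = (3·44² + 37)/(2·60) ≡ 23/49. 49⁻¹ ≡ 29 (mod 71), so λ ≡ 23·29 ≡ 28.
  x = λ² - 44 - 44 = 784 - 88 ≡ 57; y = λ·(44 - 57) - 60 ≡ 2. → (57, 2)
3Q: (57, 2) + (44, 60). λ = (60 - 2)/(44 - 57) ≡ 58/58 mod 71. 58⁻¹ ≡ 60 (mod 71) since 58·60 = 3480 ≡ 1, so λ ≡ 1.
  x = λ² - 57 - 44 = 1 - 101 ≡ 42; y = λ·(57 - 42) - 2 ≡ 13. → (42, 13)
4Q: (42, 13) + (44, 60). λ = (60 - 13)/(44 - 42) ≡ 47/2 mod 71. 2⁻¹ ≡ 36 (mod 71) since 2·36 = 72 ≡ 1, so λ ≡ 59.
  x = λ² - 42 - 44 = 3481 - 86 ≡ 58; y = λ·(42 - 58) - 13 ≡ 37. → (58, 37)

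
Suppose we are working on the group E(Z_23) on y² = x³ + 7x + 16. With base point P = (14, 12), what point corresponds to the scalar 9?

Repeated addition: build up to 9P.
2P: tangent at (14, 12): λ = (3·14² + 7)/(2·12) ≡ 20/1. 1⁻¹ ≡ 1 (mod 23) since 1·1 = 1 ≡ 1, so λ ≡ 20·1 ≡ 20.
  x = λ² - 14 - 14 = 400 - 28 ≡ 4; y = λ·(14 - 4) - 12 ≡ 4. → (4, 4)
3P: (4, 4) + (14, 12). λ = (12 - 4)/(14 - 4) ≡ 8/10 mod 23. 10⁻¹ ≡ 7 (mod 23) since 10·7 = 70 ≡ 1, so λ ≡ 10.
  x = λ² - 4 - 14 = 100 - 18 ≡ 13; y = λ·(4 - 13) - 4 ≡ 21. → (13, 21)
4P: (13, 21) + (14, 12). λ = (12 - 21)/(14 - 13) ≡ 14/1 mod 23. 1⁻¹ ≡ 1 (mod 23), so λ ≡ 14.
  x = λ² - 13 - 14 = 196 - 27 ≡ 8; y = λ·(13 - 8) - 21 ≡ 3. → (8, 3)
5P: (8, 3) + (14, 12). λ = (12 - 3)/(14 - 8) ≡ 9/6 mod 23. 6⁻¹ ≡ 4 (mod 23) since 6·4 = 24 ≡ 1, so λ ≡ 13.
  x = λ² - 8 - 14 = 169 - 22 ≡ 9; y = λ·(8 - 9) - 3 ≡ 7. → (9, 7)
6P: (9, 7) + (14, 12). λ = (12 - 7)/(14 - 9) ≡ 5/5 mod 23. 5⁻¹ ≡ 14 (mod 23), so λ ≡ 1.
  x = λ² - 9 - 14 = 1 - 23 ≡ 1; y = λ·(9 - 1) - 7 ≡ 1. → (1, 1)
7P: (1, 1) + (14, 12). λ = (12 - 1)/(14 - 1) ≡ 11/13 mod 23. 13⁻¹ ≡ 16 (mod 23), so λ ≡ 15.
  x = λ² - 1 - 14 = 225 - 15 ≡ 3; y = λ·(1 - 3) - 1 ≡ 15. → (3, 15)
8P: (3, 15) + (14, 12). λ = (12 - 15)/(14 - 3) ≡ 20/11 mod 23. 11⁻¹ ≡ 21 (mod 23), so λ ≡ 6.
  x = λ² - 3 - 14 = 36 - 17 ≡ 19; y = λ·(3 - 19) - 15 ≡ 4. → (19, 4)
9P: (19, 4) + (14, 12). λ = (12 - 4)/(14 - 19) ≡ 8/18 mod 23. 18⁻¹ ≡ 9 (mod 23), so λ ≡ 3.
  x = λ² - 19 - 14 = 9 - 33 ≡ 22; y = λ·(19 - 22) - 4 ≡ 10. → (22, 10)

(22, 10)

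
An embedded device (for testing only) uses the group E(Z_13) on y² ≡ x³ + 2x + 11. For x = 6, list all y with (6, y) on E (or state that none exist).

none

x³ + 2x + 11 = 239 ≡ 5 (mod 13).
5 is a non-residue mod 13; no y exists.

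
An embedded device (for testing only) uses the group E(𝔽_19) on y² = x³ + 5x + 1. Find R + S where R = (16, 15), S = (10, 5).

(0, 18)

(16, 15) + (10, 5). λ = (5 - 15)/(10 - 16) ≡ 9/13 mod 19. 13⁻¹ ≡ 3 (mod 19), so λ ≡ 8.
  x = λ² - 16 - 10 = 64 - 26 ≡ 0; y = λ·(16 - 0) - 15 ≡ 18. → (0, 18)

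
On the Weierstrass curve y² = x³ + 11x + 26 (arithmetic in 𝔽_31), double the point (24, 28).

(22, 2)

tangent at (24, 28): λ = (3·24² + 11)/(2·28) ≡ 3/25. 25⁻¹ ≡ 5 (mod 31) since 25·5 = 125 ≡ 1, so λ ≡ 3·5 ≡ 15.
  x = λ² - 24 - 24 = 225 - 48 ≡ 22; y = λ·(24 - 22) - 28 ≡ 2. → (22, 2)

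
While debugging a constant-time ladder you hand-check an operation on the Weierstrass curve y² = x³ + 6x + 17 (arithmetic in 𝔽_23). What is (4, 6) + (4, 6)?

tangent at (4, 6): λ = (3·4² + 6)/(2·6) ≡ 8/12. 12⁻¹ ≡ 2 (mod 23) since 12·2 = 24 ≡ 1, so λ ≡ 8·2 ≡ 16.
  x = λ² - 4 - 4 = 256 - 8 ≡ 18; y = λ·(4 - 18) - 6 ≡ 0. → (18, 0)

(18, 0)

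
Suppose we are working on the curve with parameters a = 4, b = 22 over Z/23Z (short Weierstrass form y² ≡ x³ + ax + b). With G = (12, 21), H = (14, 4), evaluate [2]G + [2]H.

(17, 9)

First 2G:
Repeated addition: build up to 2G.
2G: tangent at (12, 21): λ = (3·12² + 4)/(2·21) ≡ 22/19. 19⁻¹ ≡ 17 (mod 23), so λ ≡ 22·17 ≡ 6.
  x = λ² - 12 - 12 = 36 - 24 ≡ 12; y = λ·(12 - 12) - 21 ≡ 2. → (12, 2)
2G = (12, 2).
Next 2H:
Repeated addition: build up to 2H.
2H: tangent at (14, 4): λ = (3·14² + 4)/(2·4) ≡ 17/8. 8⁻¹ ≡ 3 (mod 23), so λ ≡ 17·3 ≡ 5.
  x = λ² - 14 - 14 = 25 - 28 ≡ 20; y = λ·(14 - 20) - 4 ≡ 12. → (20, 12)
2H = (20, 12).
Finally 2G + 2H:
(12, 2) + (20, 12). λ = (12 - 2)/(20 - 12) ≡ 10/8 mod 23. 8⁻¹ ≡ 3 (mod 23) since 8·3 = 24 ≡ 1, so λ ≡ 7.
  x = λ² - 12 - 20 = 49 - 32 ≡ 17; y = λ·(12 - 17) - 2 ≡ 9. → (17, 9)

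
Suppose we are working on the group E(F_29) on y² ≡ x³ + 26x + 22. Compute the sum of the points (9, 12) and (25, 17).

(19, 3)

(9, 12) + (25, 17). λ = (17 - 12)/(25 - 9) ≡ 5/16 mod 29. 16⁻¹ ≡ 20 (mod 29), so λ ≡ 13.
  x = λ² - 9 - 25 = 169 - 34 ≡ 19; y = λ·(9 - 19) - 12 ≡ 3. → (19, 3)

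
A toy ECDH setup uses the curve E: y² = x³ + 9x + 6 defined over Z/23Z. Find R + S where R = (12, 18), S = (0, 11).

(12, 18) + (0, 11). λ = (11 - 18)/(0 - 12) ≡ 16/11 mod 23. 11⁻¹ ≡ 21 (mod 23) since 11·21 = 231 ≡ 1, so λ ≡ 14.
  x = λ² - 12 - 0 = 196 - 12 ≡ 0; y = λ·(12 - 0) - 18 ≡ 12. → (0, 12)

(0, 12)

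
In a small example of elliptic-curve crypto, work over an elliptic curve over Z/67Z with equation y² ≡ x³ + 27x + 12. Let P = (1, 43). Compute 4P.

Repeated addition: build up to 4P.
2P: tangent at (1, 43): λ = (3·1² + 27)/(2·43) ≡ 30/19. 19⁻¹ ≡ 60 (mod 67) since 19·60 = 1140 ≡ 1, so λ ≡ 30·60 ≡ 58.
  x = λ² - 1 - 1 = 3364 - 2 ≡ 12; y = λ·(1 - 12) - 43 ≡ 56. → (12, 56)
3P: (12, 56) + (1, 43). λ = (43 - 56)/(1 - 12) ≡ 54/56 mod 67. 56⁻¹ ≡ 6 (mod 67) since 56·6 = 336 ≡ 1, so λ ≡ 56.
  x = λ² - 12 - 1 = 3136 - 13 ≡ 41; y = λ·(12 - 41) - 56 ≡ 62. → (41, 62)
4P: (41, 62) + (1, 43). λ = (43 - 62)/(1 - 41) ≡ 48/27 mod 67. 27⁻¹ ≡ 5 (mod 67) since 27·5 = 135 ≡ 1, so λ ≡ 39.
  x = λ² - 41 - 1 = 1521 - 42 ≡ 5; y = λ·(41 - 5) - 62 ≡ 2. → (5, 2)

(5, 2)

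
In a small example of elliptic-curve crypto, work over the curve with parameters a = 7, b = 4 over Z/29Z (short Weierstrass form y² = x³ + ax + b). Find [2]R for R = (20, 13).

(25, 17)

tangent at (20, 13): λ = (3·20² + 7)/(2·13) ≡ 18/26. 26⁻¹ ≡ 19 (mod 29), so λ ≡ 18·19 ≡ 23.
  x = λ² - 20 - 20 = 529 - 40 ≡ 25; y = λ·(20 - 25) - 13 ≡ 17. → (25, 17)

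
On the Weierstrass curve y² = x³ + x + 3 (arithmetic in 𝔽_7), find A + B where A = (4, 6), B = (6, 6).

(4, 6) + (6, 6). λ = (6 - 6)/(6 - 4) ≡ 0/2 mod 7. 2⁻¹ ≡ 4 (mod 7), so λ ≡ 0.
  x = λ² - 4 - 6 = 0 - 10 ≡ 4; y = λ·(4 - 4) - 6 ≡ 1. → (4, 1)

(4, 1)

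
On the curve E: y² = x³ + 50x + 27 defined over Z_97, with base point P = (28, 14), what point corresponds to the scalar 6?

(10, 84)

Repeated addition: build up to 6P.
2P: tangent at (28, 14): λ = (3·28² + 50)/(2·14) ≡ 74/28. 28⁻¹ ≡ 52 (mod 97), so λ ≡ 74·52 ≡ 65.
  x = λ² - 28 - 28 = 4225 - 56 ≡ 95; y = λ·(28 - 95) - 14 ≡ 93. → (95, 93)
3P: (95, 93) + (28, 14). λ = (14 - 93)/(28 - 95) ≡ 18/30 mod 97. 30⁻¹ ≡ 55 (mod 97), so λ ≡ 20.
  x = λ² - 95 - 28 = 400 - 123 ≡ 83; y = λ·(95 - 83) - 93 ≡ 50. → (83, 50)
4P: (83, 50) + (28, 14). λ = (14 - 50)/(28 - 83) ≡ 61/42 mod 97. 42⁻¹ ≡ 67 (mod 97) since 42·67 = 2814 ≡ 1, so λ ≡ 13.
  x = λ² - 83 - 28 = 169 - 111 ≡ 58; y = λ·(83 - 58) - 50 ≡ 81. → (58, 81)
5P: (58, 81) + (28, 14). λ = (14 - 81)/(28 - 58) ≡ 30/67 mod 97. 67⁻¹ ≡ 42 (mod 97) since 67·42 = 2814 ≡ 1, so λ ≡ 96.
  x = λ² - 58 - 28 = 9216 - 86 ≡ 12; y = λ·(58 - 12) - 81 ≡ 67. → (12, 67)
6P: (12, 67) + (28, 14). λ = (14 - 67)/(28 - 12) ≡ 44/16 mod 97. 16⁻¹ ≡ 91 (mod 97), so λ ≡ 27.
  x = λ² - 12 - 28 = 729 - 40 ≡ 10; y = λ·(12 - 10) - 67 ≡ 84. → (10, 84)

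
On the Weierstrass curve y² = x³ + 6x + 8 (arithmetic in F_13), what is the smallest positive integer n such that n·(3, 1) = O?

2P: tangent at (3, 1): λ = (3·3² + 6)/(2·1) ≡ 7/2. 2⁻¹ ≡ 7 (mod 13) since 2·7 = 14 ≡ 1, so λ ≡ 7·7 ≡ 10.
  x = λ² - 3 - 3 = 100 - 6 ≡ 3; y = λ·(3 - 3) - 1 ≡ 12. → (3, 12)
3P: (3, 12) + (3, 1): same x and y₁ ≡ -y₂, so the sum is O.
3P = O, so the order is 3.

3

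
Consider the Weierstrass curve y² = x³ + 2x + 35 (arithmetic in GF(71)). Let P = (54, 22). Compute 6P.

Repeated addition: build up to 6P.
2P: tangent at (54, 22): λ = (3·54² + 2)/(2·22) ≡ 17/44. 44⁻¹ ≡ 21 (mod 71) since 44·21 = 924 ≡ 1, so λ ≡ 17·21 ≡ 2.
  x = λ² - 54 - 54 = 4 - 108 ≡ 38; y = λ·(54 - 38) - 22 ≡ 10. → (38, 10)
3P: (38, 10) + (54, 22). λ = (22 - 10)/(54 - 38) ≡ 12/16 mod 71. 16⁻¹ ≡ 40 (mod 71), so λ ≡ 54.
  x = λ² - 38 - 54 = 2916 - 92 ≡ 55; y = λ·(38 - 55) - 10 ≡ 66. → (55, 66)
4P: (55, 66) + (54, 22). λ = (22 - 66)/(54 - 55) ≡ 27/70 mod 71. 70⁻¹ ≡ 70 (mod 71) since 70·70 = 4900 ≡ 1, so λ ≡ 44.
  x = λ² - 55 - 54 = 1936 - 109 ≡ 52; y = λ·(55 - 52) - 66 ≡ 66. → (52, 66)
5P: (52, 66) + (54, 22). λ = (22 - 66)/(54 - 52) ≡ 27/2 mod 71. 2⁻¹ ≡ 36 (mod 71), so λ ≡ 49.
  x = λ² - 52 - 54 = 2401 - 106 ≡ 23; y = λ·(52 - 23) - 66 ≡ 6. → (23, 6)
6P: (23, 6) + (54, 22). λ = (22 - 6)/(54 - 23) ≡ 16/31 mod 71. 31⁻¹ ≡ 55 (mod 71) since 31·55 = 1705 ≡ 1, so λ ≡ 28.
  x = λ² - 23 - 54 = 784 - 77 ≡ 68; y = λ·(23 - 68) - 6 ≡ 12. → (68, 12)

(68, 12)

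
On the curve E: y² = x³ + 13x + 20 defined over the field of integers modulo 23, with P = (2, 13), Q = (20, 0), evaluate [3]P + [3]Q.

First 3P:
Repeated addition: build up to 3P.
2P: tangent at (2, 13): λ = (3·2² + 13)/(2·13) ≡ 2/3. 3⁻¹ ≡ 8 (mod 23) since 3·8 = 24 ≡ 1, so λ ≡ 2·8 ≡ 16.
  x = λ² - 2 - 2 = 256 - 4 ≡ 22; y = λ·(2 - 22) - 13 ≡ 12. → (22, 12)
3P: (22, 12) + (2, 13). λ = (13 - 12)/(2 - 22) ≡ 1/3 mod 23. 3⁻¹ ≡ 8 (mod 23) since 3·8 = 24 ≡ 1, so λ ≡ 8.
  x = λ² - 22 - 2 = 64 - 24 ≡ 17; y = λ·(22 - 17) - 12 ≡ 5. → (17, 5)
3P = (17, 5).
Next 3Q:
Repeated addition: build up to 3Q.
2Q: (20, 0) + (20, 0): same x and y₁ ≡ -y₂, so the sum is the point at infinity.
3Q: the point at infinity + (20, 0) = (20, 0) (identity).
3Q = (20, 0).
Finally 3P + 3Q:
(17, 5) + (20, 0). λ = (0 - 5)/(20 - 17) ≡ 18/3 mod 23. 3⁻¹ ≡ 8 (mod 23) since 3·8 = 24 ≡ 1, so λ ≡ 6.
  x = λ² - 17 - 20 = 36 - 37 ≡ 22; y = λ·(17 - 22) - 5 ≡ 11. → (22, 11)

(22, 11)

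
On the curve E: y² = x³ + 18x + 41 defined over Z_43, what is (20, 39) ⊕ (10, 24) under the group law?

(20, 39) + (10, 24). λ = (24 - 39)/(10 - 20) ≡ 28/33 mod 43. 33⁻¹ ≡ 30 (mod 43), so λ ≡ 23.
  x = λ² - 20 - 10 = 529 - 30 ≡ 26; y = λ·(20 - 26) - 39 ≡ 38. → (26, 38)

(26, 38)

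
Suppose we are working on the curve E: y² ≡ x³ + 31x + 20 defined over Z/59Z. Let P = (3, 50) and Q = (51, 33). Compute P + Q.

(3, 50) + (51, 33). λ = (33 - 50)/(51 - 3) ≡ 42/48 mod 59. 48⁻¹ ≡ 16 (mod 59), so λ ≡ 23.
  x = λ² - 3 - 51 = 529 - 54 ≡ 3; y = λ·(3 - 3) - 50 ≡ 9. → (3, 9)

(3, 9)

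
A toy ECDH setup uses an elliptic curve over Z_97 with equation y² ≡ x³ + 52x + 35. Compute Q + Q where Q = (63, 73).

(3, 86)

tangent at (63, 73): λ = (3·63² + 52)/(2·73) ≡ 28/49. 49⁻¹ ≡ 2 (mod 97), so λ ≡ 28·2 ≡ 56.
  x = λ² - 63 - 63 = 3136 - 126 ≡ 3; y = λ·(63 - 3) - 73 ≡ 86. → (3, 86)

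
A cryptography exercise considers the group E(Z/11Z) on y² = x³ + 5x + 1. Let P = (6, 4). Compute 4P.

Repeated addition: build up to 4P.
2P: tangent at (6, 4): λ = (3·6² + 5)/(2·4) ≡ 3/8. 8⁻¹ ≡ 7 (mod 11), so λ ≡ 3·7 ≡ 10.
  x = λ² - 6 - 6 = 100 - 12 ≡ 0; y = λ·(6 - 0) - 4 ≡ 1. → (0, 1)
3P: (0, 1) + (6, 4). λ = (4 - 1)/(6 - 0) ≡ 3/6 mod 11. 6⁻¹ ≡ 2 (mod 11), so λ ≡ 6.
  x = λ² - 0 - 6 = 36 - 6 ≡ 8; y = λ·(0 - 8) - 1 ≡ 6. → (8, 6)
4P: (8, 6) + (6, 4). λ = (4 - 6)/(6 - 8) ≡ 9/9 mod 11. 9⁻¹ ≡ 5 (mod 11) since 9·5 = 45 ≡ 1, so λ ≡ 1.
  x = λ² - 8 - 6 = 1 - 14 ≡ 9; y = λ·(8 - 9) - 6 ≡ 4. → (9, 4)

(9, 4)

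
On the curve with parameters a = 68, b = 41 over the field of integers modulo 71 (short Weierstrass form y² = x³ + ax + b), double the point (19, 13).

(41, 18)

tangent at (19, 13): λ = (3·19² + 68)/(2·13) ≡ 15/26. 26⁻¹ ≡ 41 (mod 71), so λ ≡ 15·41 ≡ 47.
  x = λ² - 19 - 19 = 2209 - 38 ≡ 41; y = λ·(19 - 41) - 13 ≡ 18. → (41, 18)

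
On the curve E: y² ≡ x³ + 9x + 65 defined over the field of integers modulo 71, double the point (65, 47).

(16, 51)

tangent at (65, 47): λ = (3·65² + 9)/(2·47) ≡ 46/23. 23⁻¹ ≡ 34 (mod 71), so λ ≡ 46·34 ≡ 2.
  x = λ² - 65 - 65 = 4 - 130 ≡ 16; y = λ·(65 - 16) - 47 ≡ 51. → (16, 51)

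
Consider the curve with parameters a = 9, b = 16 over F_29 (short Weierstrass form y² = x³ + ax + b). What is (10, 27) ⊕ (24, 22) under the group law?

(10, 27) + (24, 22). λ = (22 - 27)/(24 - 10) ≡ 24/14 mod 29. 14⁻¹ ≡ 27 (mod 29) since 14·27 = 378 ≡ 1, so λ ≡ 10.
  x = λ² - 10 - 24 = 100 - 34 ≡ 8; y = λ·(10 - 8) - 27 ≡ 22. → (8, 22)

(8, 22)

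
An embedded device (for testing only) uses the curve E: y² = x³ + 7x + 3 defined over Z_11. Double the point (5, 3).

tangent at (5, 3): λ = (3·5² + 7)/(2·3) ≡ 5/6. 6⁻¹ ≡ 2 (mod 11) since 6·2 = 12 ≡ 1, so λ ≡ 5·2 ≡ 10.
  x = λ² - 5 - 5 = 100 - 10 ≡ 2; y = λ·(5 - 2) - 3 ≡ 5. → (2, 5)

(2, 5)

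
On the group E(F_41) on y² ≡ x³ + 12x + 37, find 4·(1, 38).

Write P = (1, 38).
Double-and-add on 4 = (100)₂. Start with P = (1, 38) for the leading 1-bit.
double: tangent at (1, 38): λ = (3·1² + 12)/(2·38) ≡ 15/35. 35⁻¹ ≡ 34 (mod 41), so λ ≡ 15·34 ≡ 18.
  x = λ² - 1 - 1 = 324 - 2 ≡ 35; y = λ·(1 - 35) - 38 ≡ 6. → (35, 6)
double: tangent at (35, 6): λ = (3·35² + 12)/(2·6) ≡ 38/12. 12⁻¹ ≡ 24 (mod 41) since 12·24 = 288 ≡ 1, so λ ≡ 38·24 ≡ 10.
  x = λ² - 35 - 35 = 100 - 70 ≡ 30; y = λ·(35 - 30) - 6 ≡ 3. → (30, 3)

(30, 3)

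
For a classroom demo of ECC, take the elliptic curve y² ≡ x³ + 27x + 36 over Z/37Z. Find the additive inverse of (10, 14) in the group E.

-(10, 14) = (10, -14 mod 37) = (10, 23).

(10, 23)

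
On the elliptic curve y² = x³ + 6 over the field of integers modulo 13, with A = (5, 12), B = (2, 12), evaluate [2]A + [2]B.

First 2A:
Repeated addition: build up to 2A.
2A: tangent at (5, 12): λ = (3·5² + 0)/(2·12) ≡ 10/11. 11⁻¹ ≡ 6 (mod 13), so λ ≡ 10·6 ≡ 8.
  x = λ² - 5 - 5 = 64 - 10 ≡ 2; y = λ·(5 - 2) - 12 ≡ 12. → (2, 12)
2A = (2, 12).
Next 2B:
Repeated addition: build up to 2B.
2B: tangent at (2, 12): λ = (3·2² + 0)/(2·12) ≡ 12/11. 11⁻¹ ≡ 6 (mod 13) since 11·6 = 66 ≡ 1, so λ ≡ 12·6 ≡ 7.
  x = λ² - 2 - 2 = 49 - 4 ≡ 6; y = λ·(2 - 6) - 12 ≡ 12. → (6, 12)
2B = (6, 12).
Finally 2A + 2B:
(2, 12) + (6, 12). λ = (12 - 12)/(6 - 2) ≡ 0/4 mod 13. 4⁻¹ ≡ 10 (mod 13), so λ ≡ 0.
  x = λ² - 2 - 6 = 0 - 8 ≡ 5; y = λ·(2 - 5) - 12 ≡ 1. → (5, 1)

(5, 1)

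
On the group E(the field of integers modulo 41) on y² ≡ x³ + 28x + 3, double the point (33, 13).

(17, 12)

tangent at (33, 13): λ = (3·33² + 28)/(2·13) ≡ 15/26. 26⁻¹ ≡ 30 (mod 41), so λ ≡ 15·30 ≡ 40.
  x = λ² - 33 - 33 = 1600 - 66 ≡ 17; y = λ·(33 - 17) - 13 ≡ 12. → (17, 12)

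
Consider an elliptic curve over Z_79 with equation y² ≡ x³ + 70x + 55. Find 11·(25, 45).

(73, 29)

Write G = (25, 45).
Double-and-add on 11 = (1011)₂. Start with G = (25, 45) for the leading 1-bit.
double: tangent at (25, 45): λ = (3·25² + 70)/(2·45) ≡ 49/11. 11⁻¹ ≡ 36 (mod 79), so λ ≡ 49·36 ≡ 26.
  x = λ² - 25 - 25 = 676 - 50 ≡ 73; y = λ·(25 - 73) - 45 ≡ 50. → (73, 50)
double: tangent at (73, 50): λ = (3·73² + 70)/(2·50) ≡ 20/21. 21⁻¹ ≡ 64 (mod 79) since 21·64 = 1344 ≡ 1, so λ ≡ 20·64 ≡ 16.
  x = λ² - 73 - 73 = 256 - 146 ≡ 31; y = λ·(73 - 31) - 50 ≡ 69. → (31, 69)
add G: (31, 69) + (25, 45). λ = (45 - 69)/(25 - 31) ≡ 55/73 mod 79. 73⁻¹ ≡ 13 (mod 79) since 73·13 = 949 ≡ 1, so λ ≡ 4.
  x = λ² - 31 - 25 = 16 - 56 ≡ 39; y = λ·(31 - 39) - 69 ≡ 57. → (39, 57)
double: tangent at (39, 57): λ = (3·39² + 70)/(2·57) ≡ 51/35. 35⁻¹ ≡ 70 (mod 79), so λ ≡ 51·70 ≡ 15.
  x = λ² - 39 - 39 = 225 - 78 ≡ 68; y = λ·(39 - 68) - 57 ≡ 61. → (68, 61)
add G: (68, 61) + (25, 45). λ = (45 - 61)/(25 - 68) ≡ 63/36 mod 79. 36⁻¹ ≡ 11 (mod 79), so λ ≡ 61.
  x = λ² - 68 - 25 = 3721 - 93 ≡ 73; y = λ·(68 - 73) - 61 ≡ 29. → (73, 29)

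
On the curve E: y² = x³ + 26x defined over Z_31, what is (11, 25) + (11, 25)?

tangent at (11, 25): λ = (3·11² + 26)/(2·25) ≡ 17/19. 19⁻¹ ≡ 18 (mod 31), so λ ≡ 17·18 ≡ 27.
  x = λ² - 11 - 11 = 729 - 22 ≡ 25; y = λ·(11 - 25) - 25 ≡ 0. → (25, 0)

(25, 0)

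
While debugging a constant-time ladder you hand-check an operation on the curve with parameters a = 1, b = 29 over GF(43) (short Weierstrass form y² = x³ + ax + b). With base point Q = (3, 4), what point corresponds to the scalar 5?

(16, 20)

Repeated addition: build up to 5Q.
2Q: tangent at (3, 4): λ = (3·3² + 1)/(2·4) ≡ 28/8. 8⁻¹ ≡ 27 (mod 43) since 8·27 = 216 ≡ 1, so λ ≡ 28·27 ≡ 25.
  x = λ² - 3 - 3 = 625 - 6 ≡ 17; y = λ·(3 - 17) - 4 ≡ 33. → (17, 33)
3Q: (17, 33) + (3, 4). λ = (4 - 33)/(3 - 17) ≡ 14/29 mod 43. 29⁻¹ ≡ 3 (mod 43) since 29·3 = 87 ≡ 1, so λ ≡ 42.
  x = λ² - 17 - 3 = 1764 - 20 ≡ 24; y = λ·(17 - 24) - 33 ≡ 17. → (24, 17)
4Q: (24, 17) + (3, 4). λ = (4 - 17)/(3 - 24) ≡ 30/22 mod 43. 22⁻¹ ≡ 2 (mod 43), so λ ≡ 17.
  x = λ² - 24 - 3 = 289 - 27 ≡ 4; y = λ·(24 - 4) - 17 ≡ 22. → (4, 22)
5Q: (4, 22) + (3, 4). λ = (4 - 22)/(3 - 4) ≡ 25/42 mod 43. 42⁻¹ ≡ 42 (mod 43) since 42·42 = 1764 ≡ 1, so λ ≡ 18.
  x = λ² - 4 - 3 = 324 - 7 ≡ 16; y = λ·(4 - 16) - 22 ≡ 20. → (16, 20)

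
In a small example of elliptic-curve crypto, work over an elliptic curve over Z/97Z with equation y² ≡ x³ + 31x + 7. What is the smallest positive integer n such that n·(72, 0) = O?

2

2P: (72, 0) + (72, 0): same x and y₁ ≡ -y₂, so the sum is O.
2P = O, so the order is 2.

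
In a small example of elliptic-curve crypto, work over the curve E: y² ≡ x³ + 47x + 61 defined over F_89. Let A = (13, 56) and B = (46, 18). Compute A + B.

(13, 56) + (46, 18). λ = (18 - 56)/(46 - 13) ≡ 51/33 mod 89. 33⁻¹ ≡ 27 (mod 89) since 33·27 = 891 ≡ 1, so λ ≡ 42.
  x = λ² - 13 - 46 = 1764 - 59 ≡ 14; y = λ·(13 - 14) - 56 ≡ 80. → (14, 80)

(14, 80)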